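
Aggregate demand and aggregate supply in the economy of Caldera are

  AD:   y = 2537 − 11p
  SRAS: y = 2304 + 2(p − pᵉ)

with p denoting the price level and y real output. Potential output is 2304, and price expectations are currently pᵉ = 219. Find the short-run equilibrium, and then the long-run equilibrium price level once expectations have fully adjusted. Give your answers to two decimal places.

Short run: with pᵉ = 219, SRAS is y = 1866 + 2p. Setting AD = SRAS gives 671 = 13p, so p = 51.62 and y = 2537 − 11p = 1969.23.
Output 1969.23 is below potential 2304, so over time expected prices fall and SRAS shifts right until y returns to 2304.
Long run: y = 2304 on the AD curve gives 2304 = 2537 − 11p, so p = 21.18.

Short run: p = 51.62, y = 1969.23. Long run: p = 21.18.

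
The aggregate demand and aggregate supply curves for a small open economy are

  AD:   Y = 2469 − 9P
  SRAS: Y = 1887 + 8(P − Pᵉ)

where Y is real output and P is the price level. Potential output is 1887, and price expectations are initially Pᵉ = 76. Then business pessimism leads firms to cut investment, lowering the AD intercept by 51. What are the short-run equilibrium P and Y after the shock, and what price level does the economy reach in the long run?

Short run: P = 67, Y = 1815. Long run: P = 59.

AD shifts left: new AD is Y = 2418 − 9P. With Pᵉ = 76, SRAS is Y = 1279 + 8P.
Short run: 2418 − 9P = 1279 + 8P gives 1139 = 17P, so P = 67 and Y = 2418 − 9·67 = 1815.
Y = 1815 is below potential 1887; expectations adjust and SRAS shifts right until Y = 1887.
Long run: on the new AD curve, 1887 = 2418 − 9P gives P = 59.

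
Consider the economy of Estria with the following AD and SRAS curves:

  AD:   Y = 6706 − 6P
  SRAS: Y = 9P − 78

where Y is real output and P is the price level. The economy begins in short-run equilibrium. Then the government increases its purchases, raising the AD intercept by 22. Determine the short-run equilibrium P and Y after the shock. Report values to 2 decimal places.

This is a positive demand shock: AD shifts right.
New AD: Y = 6728 − 6P.
Set AD = SRAS: 6728 − 6P = 9P − 78, so 6806 = 15P and P = 453.73.
Substituting into AD, Y = 4005.60.

P = 453.73, Y = 4005.60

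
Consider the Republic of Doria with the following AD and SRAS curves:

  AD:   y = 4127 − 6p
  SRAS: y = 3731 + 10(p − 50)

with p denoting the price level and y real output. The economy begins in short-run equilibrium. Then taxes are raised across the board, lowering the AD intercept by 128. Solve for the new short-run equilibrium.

This is a negative demand shock: AD shifts left.
New AD: y = 3999 − 6p.
SRAS can be written y = 3231 + 10p.
Set AD = SRAS: 3999 − 6p = 3231 + 10p, so 768 = 16p and p = 48.
y = 3999 − 6·48 = 3711.

p = 48, y = 3711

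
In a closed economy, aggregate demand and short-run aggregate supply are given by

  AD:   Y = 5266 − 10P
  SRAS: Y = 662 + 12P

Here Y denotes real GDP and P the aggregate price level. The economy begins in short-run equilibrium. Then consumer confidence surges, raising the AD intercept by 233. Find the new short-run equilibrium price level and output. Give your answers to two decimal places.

This is a positive demand shock: AD shifts right.
New AD: Y = 5499 − 10P.
Set AD = SRAS: 5499 − 10P = 662 + 12P, so 4837 = 22P and P = 219.86.
Substituting into AD, Y = 3300.36.

P = 219.86, Y = 3300.36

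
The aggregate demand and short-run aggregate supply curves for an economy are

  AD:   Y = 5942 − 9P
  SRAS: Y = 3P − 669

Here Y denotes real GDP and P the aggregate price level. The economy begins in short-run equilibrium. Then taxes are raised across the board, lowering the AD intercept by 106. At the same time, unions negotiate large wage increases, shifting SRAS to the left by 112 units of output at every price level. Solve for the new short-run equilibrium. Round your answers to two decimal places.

P = 551.42, Y = 873.25

After both shocks: AD is Y = 5836 − 9P and SRAS is Y = 3P − 781.
Setting them equal: 6617 = 12P, so P = 551.42.
Substituting into AD, Y = 873.25.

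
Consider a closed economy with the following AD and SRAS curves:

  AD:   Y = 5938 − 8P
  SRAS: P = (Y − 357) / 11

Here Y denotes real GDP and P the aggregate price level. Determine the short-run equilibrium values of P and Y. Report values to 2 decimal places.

P = 293.74, Y = 3588.11

Rearrange SRAS to Y = 357 + 11P.
Set AD = SRAS: 5938 − 8P = 357 + 11P, so 5581 = 19P and P = 293.74.
Substituting into AD, Y = 5938 − 8P = 3588.11.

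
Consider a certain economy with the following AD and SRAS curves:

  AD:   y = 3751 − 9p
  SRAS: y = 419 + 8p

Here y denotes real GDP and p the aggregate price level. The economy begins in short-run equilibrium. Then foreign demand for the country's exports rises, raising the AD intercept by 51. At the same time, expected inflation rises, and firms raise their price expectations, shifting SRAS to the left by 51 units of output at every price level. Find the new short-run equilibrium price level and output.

p = 202, y = 1984

After both shocks: AD is y = 3802 − 9p and SRAS is y = 368 + 8p.
Setting them equal: 3434 = 17p, so p = 202.
y = 3802 − 9·202 = 1984.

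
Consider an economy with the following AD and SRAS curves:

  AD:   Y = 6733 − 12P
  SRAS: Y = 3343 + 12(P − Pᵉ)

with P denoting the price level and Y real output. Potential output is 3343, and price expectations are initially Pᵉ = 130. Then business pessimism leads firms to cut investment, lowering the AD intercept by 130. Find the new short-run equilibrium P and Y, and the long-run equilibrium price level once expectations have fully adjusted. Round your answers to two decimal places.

AD shifts left: new AD is Y = 6603 − 12P. With Pᵉ = 130, SRAS is Y = 1783 + 12P.
Short run: 6603 − 12P = 1783 + 12P gives 4820 = 24P, so P = 200.83 and Y = 6603 − 12P = 4193.00.
Y = 4193.00 is above potential 3343; expectations adjust and SRAS shifts left until Y = 3343.
Long run: on the new AD curve, 3343 = 6603 − 12P gives P = 271.67.

Short run: P = 200.83, Y = 4193.00. Long run: P = 271.67.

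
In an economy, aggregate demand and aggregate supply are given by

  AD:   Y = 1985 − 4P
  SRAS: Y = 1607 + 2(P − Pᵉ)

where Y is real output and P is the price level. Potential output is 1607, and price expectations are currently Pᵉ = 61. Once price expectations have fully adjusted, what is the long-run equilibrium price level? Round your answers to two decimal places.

Short run: with Pᵉ = 61, SRAS is Y = 1485 + 2P. Setting AD = SRAS gives 500 = 6P, so P = 83.33 and Y = 1985 − 4P = 1651.67.
Output 1651.67 is above potential 1607, so over time expected prices rise and SRAS shifts left until Y returns to 1607.
Long run: Y = 1607 on the AD curve gives 1607 = 1985 − 4P, so P = 94.50.

Long-run P = 94.50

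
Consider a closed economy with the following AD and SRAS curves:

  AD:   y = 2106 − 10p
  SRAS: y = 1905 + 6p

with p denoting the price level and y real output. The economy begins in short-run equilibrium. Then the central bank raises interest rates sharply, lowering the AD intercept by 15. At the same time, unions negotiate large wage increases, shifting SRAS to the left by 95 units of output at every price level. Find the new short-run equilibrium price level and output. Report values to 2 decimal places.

p = 17.56, y = 1915.38

After both shocks: AD is y = 2091 − 10p and SRAS is y = 1810 + 6p.
Setting them equal: 281 = 16p, so p = 17.56.
Substituting into AD, y = 1915.38.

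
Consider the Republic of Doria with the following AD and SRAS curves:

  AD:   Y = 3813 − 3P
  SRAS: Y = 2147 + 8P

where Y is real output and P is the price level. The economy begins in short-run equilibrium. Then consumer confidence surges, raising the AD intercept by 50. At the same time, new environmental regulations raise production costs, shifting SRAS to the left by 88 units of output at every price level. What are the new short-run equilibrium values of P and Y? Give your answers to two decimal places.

P = 164.00, Y = 3371.00

After both shocks: AD is Y = 3863 − 3P and SRAS is Y = 2059 + 8P.
Setting them equal: 1804 = 11P, so P = 164.00.
Substituting into AD, Y = 3371.00.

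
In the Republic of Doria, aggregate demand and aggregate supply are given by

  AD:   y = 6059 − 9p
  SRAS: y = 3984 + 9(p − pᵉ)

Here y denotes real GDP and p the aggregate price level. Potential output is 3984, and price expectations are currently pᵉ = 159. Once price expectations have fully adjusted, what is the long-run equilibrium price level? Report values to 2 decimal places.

Short run: with pᵉ = 159, SRAS is y = 2553 + 9p. Setting AD = SRAS gives 3506 = 18p, so p = 194.78 and y = 6059 − 9p = 4306.00.
Output 4306.00 is above potential 3984, so over time expected prices rise and SRAS shifts left until y returns to 3984.
Long run: y = 3984 on the AD curve gives 3984 = 6059 − 9p, so p = 230.56.

Long-run p = 230.56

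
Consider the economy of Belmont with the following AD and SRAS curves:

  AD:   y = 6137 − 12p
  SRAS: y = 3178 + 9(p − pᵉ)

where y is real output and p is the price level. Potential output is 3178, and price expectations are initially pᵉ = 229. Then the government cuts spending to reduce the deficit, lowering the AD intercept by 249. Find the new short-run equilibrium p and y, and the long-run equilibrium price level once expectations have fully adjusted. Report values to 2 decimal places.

AD shifts left: new AD is y = 5888 − 12p. With pᵉ = 229, SRAS is y = 1117 + 9p.
Short run: 5888 − 12p = 1117 + 9p gives 4771 = 21p, so p = 227.19 and y = 5888 − 12p = 3161.71.
y = 3161.71 is below potential 3178; expectations adjust and SRAS shifts right until y = 3178.
Long run: on the new AD curve, 3178 = 5888 − 12p gives p = 225.83.

Short run: p = 227.19, y = 3161.71. Long run: p = 225.83.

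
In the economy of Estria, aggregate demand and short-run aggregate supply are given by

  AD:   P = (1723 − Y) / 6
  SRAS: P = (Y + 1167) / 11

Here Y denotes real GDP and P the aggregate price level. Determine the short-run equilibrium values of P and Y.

Rearrange AD to Y = 1723 − 6P.
Rearrange SRAS to Y = 11P − 1167.
Set AD = SRAS: 1723 − 6P = 11P − 1167, so 2890 = 17P and P = 170.
Then Y = 1723 − 6·170 = 703.

P = 170, Y = 703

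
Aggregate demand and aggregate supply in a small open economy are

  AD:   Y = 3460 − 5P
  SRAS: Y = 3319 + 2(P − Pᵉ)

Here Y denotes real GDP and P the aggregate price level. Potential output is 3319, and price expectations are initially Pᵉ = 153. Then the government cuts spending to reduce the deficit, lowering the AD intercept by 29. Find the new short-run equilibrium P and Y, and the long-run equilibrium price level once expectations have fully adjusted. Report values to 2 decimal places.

Short run: P = 59.71, Y = 3132.43. Long run: P = 22.40.

AD shifts left: new AD is Y = 3431 − 5P. With Pᵉ = 153, SRAS is Y = 3013 + 2P.
Short run: 3431 − 5P = 3013 + 2P gives 418 = 7P, so P = 59.71 and Y = 3431 − 5P = 3132.43.
Y = 3132.43 is below potential 3319; expectations adjust and SRAS shifts right until Y = 3319.
Long run: on the new AD curve, 3319 = 3431 − 5P gives P = 22.40.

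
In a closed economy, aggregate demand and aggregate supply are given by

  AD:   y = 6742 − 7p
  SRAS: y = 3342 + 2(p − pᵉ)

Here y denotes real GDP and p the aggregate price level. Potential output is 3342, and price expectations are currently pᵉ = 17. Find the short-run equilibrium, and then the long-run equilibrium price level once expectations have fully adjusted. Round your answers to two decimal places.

Short run: p = 381.56, y = 4071.11. Long run: p = 485.71.

Short run: with pᵉ = 17, SRAS is y = 3308 + 2p. Setting AD = SRAS gives 3434 = 9p, so p = 381.56 and y = 6742 − 7p = 4071.11.
Output 4071.11 is above potential 3342, so over time expected prices rise and SRAS shifts left until y returns to 3342.
Long run: y = 3342 on the AD curve gives 3342 = 6742 − 7p, so p = 485.71.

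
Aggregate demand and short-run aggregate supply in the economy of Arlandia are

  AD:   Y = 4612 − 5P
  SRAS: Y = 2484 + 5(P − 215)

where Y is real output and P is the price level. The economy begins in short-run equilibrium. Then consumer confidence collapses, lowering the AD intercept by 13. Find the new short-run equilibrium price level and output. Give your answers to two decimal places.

P = 319.00, Y = 3004.00

This is a negative demand shock: AD shifts left.
New AD: Y = 4599 − 5P.
SRAS can be written Y = 1409 + 5P.
Set AD = SRAS: 4599 − 5P = 1409 + 5P, so 3190 = 10P and P = 319.00.
Substituting into AD, Y = 3004.00.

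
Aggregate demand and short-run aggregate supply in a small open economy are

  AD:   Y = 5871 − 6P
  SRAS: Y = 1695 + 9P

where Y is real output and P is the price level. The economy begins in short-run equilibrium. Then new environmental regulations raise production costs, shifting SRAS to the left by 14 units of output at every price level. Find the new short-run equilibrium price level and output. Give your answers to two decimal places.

This is a negative supply shock: SRAS shifts left.
New SRAS: Y = 1681 + 9P.
Set AD = SRAS: 5871 − 6P = 1681 + 9P, so 4190 = 15P and P = 279.33.
Substituting into AD, Y = 4195.00.

P = 279.33, Y = 4195.00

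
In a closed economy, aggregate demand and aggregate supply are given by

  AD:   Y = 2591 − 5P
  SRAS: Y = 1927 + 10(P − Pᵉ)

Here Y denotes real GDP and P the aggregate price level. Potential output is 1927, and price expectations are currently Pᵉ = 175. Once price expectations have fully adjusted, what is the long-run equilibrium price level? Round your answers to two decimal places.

Short run: with Pᵉ = 175, SRAS is Y = 177 + 10P. Setting AD = SRAS gives 2414 = 15P, so P = 160.93 and Y = 2591 − 5P = 1786.33.
Output 1786.33 is below potential 1927, so over time expected prices fall and SRAS shifts right until Y returns to 1927.
Long run: Y = 1927 on the AD curve gives 1927 = 2591 − 5P, so P = 132.80.

Long-run P = 132.80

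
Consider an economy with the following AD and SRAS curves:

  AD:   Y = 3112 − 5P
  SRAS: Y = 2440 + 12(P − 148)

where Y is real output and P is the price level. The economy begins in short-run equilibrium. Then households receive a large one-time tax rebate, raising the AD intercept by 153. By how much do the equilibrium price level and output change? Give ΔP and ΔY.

This is a positive demand shock: AD shifts right.
New AD: Y = 3265 − 5P.
SRAS can be written Y = 664 + 12P.
Set AD = SRAS: 3265 − 5P = 664 + 12P, so 2601 = 17P and P = 153.
Y = 3265 − 5·153 = 2500.
Initially P = 144, Y = 2392, so ΔP = +9 and ΔY = +108.

ΔP = +9, ΔY = +108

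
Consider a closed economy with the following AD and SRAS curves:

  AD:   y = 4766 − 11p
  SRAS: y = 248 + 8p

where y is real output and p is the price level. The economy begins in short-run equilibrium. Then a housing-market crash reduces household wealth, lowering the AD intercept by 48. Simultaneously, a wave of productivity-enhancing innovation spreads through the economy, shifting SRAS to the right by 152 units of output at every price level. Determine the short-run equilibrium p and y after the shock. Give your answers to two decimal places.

After both shocks: AD is y = 4718 − 11p and SRAS is y = 400 + 8p.
Setting them equal: 4318 = 19p, so p = 227.26.
Substituting into AD, y = 2218.11.

p = 227.26, y = 2218.11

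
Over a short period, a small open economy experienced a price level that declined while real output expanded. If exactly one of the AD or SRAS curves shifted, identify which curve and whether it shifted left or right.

P fell and Y rose. An AD shift moves P and Y in the same direction; an SRAS shift moves them in opposite directions.
Here P and Y moved in opposite directions, so the SRAS curve shifted.
Since Y rose, SRAS shifted right.

SRAS shifted right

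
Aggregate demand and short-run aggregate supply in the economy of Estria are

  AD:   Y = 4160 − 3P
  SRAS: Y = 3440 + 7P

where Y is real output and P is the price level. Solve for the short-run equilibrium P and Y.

P = 72, Y = 3944

Set AD = SRAS: 4160 − 3P = 3440 + 7P, so 720 = 10P and P = 72.
Then Y = 4160 − 3·72 = 3944.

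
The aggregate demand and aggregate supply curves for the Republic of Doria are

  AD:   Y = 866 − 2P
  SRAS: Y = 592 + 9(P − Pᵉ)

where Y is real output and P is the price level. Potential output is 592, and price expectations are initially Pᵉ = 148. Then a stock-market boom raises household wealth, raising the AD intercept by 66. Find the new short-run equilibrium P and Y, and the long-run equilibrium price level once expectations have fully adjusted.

AD shifts right: new AD is Y = 932 − 2P. With Pᵉ = 148, SRAS is Y = 9P − 740.
Short run: 932 − 2P = 9P − 740 gives 1672 = 11P, so P = 152 and Y = 932 − 2·152 = 628.
Y = 628 is above potential 592; expectations adjust and SRAS shifts left until Y = 592.
Long run: on the new AD curve, 592 = 932 − 2P gives P = 170.

Short run: P = 152, Y = 628. Long run: P = 170.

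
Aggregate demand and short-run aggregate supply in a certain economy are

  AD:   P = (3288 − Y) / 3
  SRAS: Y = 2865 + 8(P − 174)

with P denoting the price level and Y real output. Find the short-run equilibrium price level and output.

Write SRAS as Y = 2865 + 8P − 1392 = 1473 + 8P.
Rearrange AD to Y = 3288 − 3P.
Set AD = SRAS: 3288 − 3P = 1473 + 8P, so 1815 = 11P and P = 165.
Then Y = 3288 − 3·165 = 2793.

P = 165, Y = 2793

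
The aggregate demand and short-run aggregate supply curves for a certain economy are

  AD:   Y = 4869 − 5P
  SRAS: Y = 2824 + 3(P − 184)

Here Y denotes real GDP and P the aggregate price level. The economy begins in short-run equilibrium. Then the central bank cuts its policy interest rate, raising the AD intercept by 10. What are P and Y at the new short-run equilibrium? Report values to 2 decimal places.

P = 325.88, Y = 3249.63

This is a positive demand shock: AD shifts right.
New AD: Y = 4879 − 5P.
SRAS can be written Y = 2272 + 3P.
Set AD = SRAS: 4879 − 5P = 2272 + 3P, so 2607 = 8P and P = 325.88.
Substituting into AD, Y = 3249.63.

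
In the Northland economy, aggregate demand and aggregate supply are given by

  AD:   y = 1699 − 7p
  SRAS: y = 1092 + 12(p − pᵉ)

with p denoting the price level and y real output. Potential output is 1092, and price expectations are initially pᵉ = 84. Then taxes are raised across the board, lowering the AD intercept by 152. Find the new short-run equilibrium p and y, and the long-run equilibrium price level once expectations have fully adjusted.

Short run: p = 77, y = 1008. Long run: p = 65.

AD shifts left: new AD is y = 1547 − 7p. With pᵉ = 84, SRAS is y = 84 + 12p.
Short run: 1547 − 7p = 84 + 12p gives 1463 = 19p, so p = 77 and y = 1547 − 7·77 = 1008.
y = 1008 is below potential 1092; expectations adjust and SRAS shifts right until y = 1092.
Long run: on the new AD curve, 1092 = 1547 − 7p gives p = 65.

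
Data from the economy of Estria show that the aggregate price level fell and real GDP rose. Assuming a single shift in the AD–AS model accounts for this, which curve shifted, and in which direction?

P fell and Y rose. An AD shift moves P and Y in the same direction; an SRAS shift moves them in opposite directions.
Here P and Y moved in opposite directions, so the SRAS curve shifted.
Since Y rose, SRAS shifted right.

SRAS shifted right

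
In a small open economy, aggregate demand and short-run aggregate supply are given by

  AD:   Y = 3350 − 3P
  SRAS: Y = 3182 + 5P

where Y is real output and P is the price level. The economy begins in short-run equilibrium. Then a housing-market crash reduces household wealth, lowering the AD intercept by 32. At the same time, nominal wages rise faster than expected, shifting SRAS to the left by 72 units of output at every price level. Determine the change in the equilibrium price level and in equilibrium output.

After both shocks: AD is Y = 3318 − 3P and SRAS is Y = 3110 + 5P.
Setting them equal: 208 = 8P, so P = 26.
Y = 3318 − 3·26 = 3240.
Initially P = 21, Y = 3287, so ΔP = +5 and ΔY = -47.

ΔP = +5, ΔY = -47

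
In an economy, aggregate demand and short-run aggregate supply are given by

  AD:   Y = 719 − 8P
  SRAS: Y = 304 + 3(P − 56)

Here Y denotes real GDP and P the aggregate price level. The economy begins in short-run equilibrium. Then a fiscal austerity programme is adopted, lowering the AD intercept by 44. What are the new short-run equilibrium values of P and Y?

This is a negative demand shock: AD shifts left.
New AD: Y = 675 − 8P.
SRAS can be written Y = 136 + 3P.
Set AD = SRAS: 675 − 8P = 136 + 3P, so 539 = 11P and P = 49.
Y = 675 − 8·49 = 283.

P = 49, Y = 283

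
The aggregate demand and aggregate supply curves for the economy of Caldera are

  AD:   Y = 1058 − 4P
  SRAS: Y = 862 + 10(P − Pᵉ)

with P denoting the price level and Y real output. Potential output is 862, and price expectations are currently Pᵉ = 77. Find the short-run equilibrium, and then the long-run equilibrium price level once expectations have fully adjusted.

Short run: with Pᵉ = 77, SRAS is Y = 92 + 10P. Setting AD = SRAS gives 966 = 14P, so P = 69 and Y = 1058 − 4·69 = 782.
Output 782 is below potential 862, so over time expected prices fall and SRAS shifts right until Y returns to 862.
Long run: Y = 862 on the AD curve gives 862 = 1058 − 4P, so P = 49.

Short run: P = 69, Y = 782. Long run: P = 49.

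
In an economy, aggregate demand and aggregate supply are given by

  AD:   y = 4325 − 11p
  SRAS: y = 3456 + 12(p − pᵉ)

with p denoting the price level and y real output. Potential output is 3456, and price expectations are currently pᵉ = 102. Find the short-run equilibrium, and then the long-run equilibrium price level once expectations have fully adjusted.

Short run: with pᵉ = 102, SRAS is y = 2232 + 12p. Setting AD = SRAS gives 2093 = 23p, so p = 91 and y = 4325 − 11·91 = 3324.
Output 3324 is below potential 3456, so over time expected prices fall and SRAS shifts right until y returns to 3456.
Long run: y = 3456 on the AD curve gives 3456 = 4325 − 11p, so p = 79.

Short run: p = 91, y = 3324. Long run: p = 79.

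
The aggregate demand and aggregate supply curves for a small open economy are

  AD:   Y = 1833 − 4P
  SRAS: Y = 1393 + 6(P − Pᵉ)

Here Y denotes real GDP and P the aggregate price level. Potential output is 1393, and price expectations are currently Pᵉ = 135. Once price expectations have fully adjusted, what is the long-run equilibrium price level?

Short run: with Pᵉ = 135, SRAS is Y = 583 + 6P. Setting AD = SRAS gives 1250 = 10P, so P = 125 and Y = 1833 − 4·125 = 1333.
Output 1333 is below potential 1393, so over time expected prices fall and SRAS shifts right until Y returns to 1393.
Long run: Y = 1393 on the AD curve gives 1393 = 1833 − 4P, so P = 110.

Long-run P = 110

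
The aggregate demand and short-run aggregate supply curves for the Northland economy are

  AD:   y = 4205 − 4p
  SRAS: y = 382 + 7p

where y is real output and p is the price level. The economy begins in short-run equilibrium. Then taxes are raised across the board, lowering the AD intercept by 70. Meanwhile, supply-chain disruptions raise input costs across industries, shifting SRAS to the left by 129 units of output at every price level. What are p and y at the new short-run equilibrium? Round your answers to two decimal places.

After both shocks: AD is y = 4135 − 4p and SRAS is y = 253 + 7p.
Setting them equal: 3882 = 11p, so p = 352.91.
Substituting into AD, y = 2723.36.

p = 352.91, y = 2723.36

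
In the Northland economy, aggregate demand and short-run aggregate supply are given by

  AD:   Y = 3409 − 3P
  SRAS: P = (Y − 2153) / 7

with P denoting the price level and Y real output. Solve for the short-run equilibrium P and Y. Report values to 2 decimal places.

Rearrange SRAS to Y = 2153 + 7P.
Set AD = SRAS: 3409 − 3P = 2153 + 7P, so 1256 = 10P and P = 125.60.
Substituting into AD, Y = 3409 − 3P = 3032.20.

P = 125.60, Y = 3032.20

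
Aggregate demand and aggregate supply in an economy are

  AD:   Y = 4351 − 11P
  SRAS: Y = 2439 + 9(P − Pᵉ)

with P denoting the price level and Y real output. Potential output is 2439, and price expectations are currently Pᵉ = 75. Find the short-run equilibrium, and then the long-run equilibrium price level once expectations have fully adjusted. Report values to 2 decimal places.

Short run: P = 129.35, Y = 2928.15. Long run: P = 173.82.

Short run: with Pᵉ = 75, SRAS is Y = 1764 + 9P. Setting AD = SRAS gives 2587 = 20P, so P = 129.35 and Y = 4351 − 11P = 2928.15.
Output 2928.15 is above potential 2439, so over time expected prices rise and SRAS shifts left until Y returns to 2439.
Long run: Y = 2439 on the AD curve gives 2439 = 4351 − 11P, so P = 173.82.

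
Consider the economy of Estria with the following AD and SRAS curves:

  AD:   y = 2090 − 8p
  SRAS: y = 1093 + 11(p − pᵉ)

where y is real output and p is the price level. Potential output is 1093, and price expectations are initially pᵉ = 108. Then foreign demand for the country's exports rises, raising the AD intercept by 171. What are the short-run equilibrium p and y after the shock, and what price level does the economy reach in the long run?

AD shifts right: new AD is y = 2261 − 8p. With pᵉ = 108, SRAS is y = 11p − 95.
Short run: 2261 − 8p = 11p − 95 gives 2356 = 19p, so p = 124 and y = 2261 − 8·124 = 1269.
y = 1269 is above potential 1093; expectations adjust and SRAS shifts left until y = 1093.
Long run: on the new AD curve, 1093 = 2261 − 8p gives p = 146.

Short run: p = 124, y = 1269. Long run: p = 146.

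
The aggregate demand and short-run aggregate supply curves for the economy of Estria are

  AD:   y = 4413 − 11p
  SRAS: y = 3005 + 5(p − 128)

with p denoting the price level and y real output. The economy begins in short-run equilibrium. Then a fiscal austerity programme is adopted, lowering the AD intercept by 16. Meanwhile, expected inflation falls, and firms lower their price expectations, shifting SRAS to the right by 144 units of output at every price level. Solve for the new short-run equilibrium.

p = 118, y = 3099

After both shocks: AD is y = 4397 − 11p and SRAS is y = 2509 + 5p.
Setting them equal: 1888 = 16p, so p = 118.
y = 4397 − 11·118 = 3099.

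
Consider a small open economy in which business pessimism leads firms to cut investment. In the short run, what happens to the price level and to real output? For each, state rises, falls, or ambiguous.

Price level: falls; output: falls

This is a negative demand shock: AD shifts left.
Moving along the upward-sloping SRAS curve, P falls and Y falls.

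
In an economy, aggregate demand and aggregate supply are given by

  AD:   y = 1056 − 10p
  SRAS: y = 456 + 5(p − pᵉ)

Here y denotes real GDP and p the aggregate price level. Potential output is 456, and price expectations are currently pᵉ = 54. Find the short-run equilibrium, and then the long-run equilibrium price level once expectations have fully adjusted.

Short run: with pᵉ = 54, SRAS is y = 186 + 5p. Setting AD = SRAS gives 870 = 15p, so p = 58 and y = 1056 − 10·58 = 476.
Output 476 is above potential 456, so over time expected prices rise and SRAS shifts left until y returns to 456.
Long run: y = 456 on the AD curve gives 456 = 1056 − 10p, so p = 60.

Short run: p = 58, y = 476. Long run: p = 60.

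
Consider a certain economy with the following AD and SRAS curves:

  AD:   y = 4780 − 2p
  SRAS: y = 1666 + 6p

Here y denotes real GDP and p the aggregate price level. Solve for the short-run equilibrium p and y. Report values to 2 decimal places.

Set AD = SRAS: 4780 − 2p = 1666 + 6p, so 3114 = 8p and p = 389.25.
Substituting into AD, y = 4780 − 2p = 4001.50.

p = 389.25, y = 4001.50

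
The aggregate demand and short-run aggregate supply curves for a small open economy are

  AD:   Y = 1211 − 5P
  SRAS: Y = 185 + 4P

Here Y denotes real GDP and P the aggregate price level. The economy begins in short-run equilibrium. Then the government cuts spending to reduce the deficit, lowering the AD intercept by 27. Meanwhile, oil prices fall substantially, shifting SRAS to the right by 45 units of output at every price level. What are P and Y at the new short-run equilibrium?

After both shocks: AD is Y = 1184 − 5P and SRAS is Y = 230 + 4P.
Setting them equal: 954 = 9P, so P = 106.
Y = 1184 − 5·106 = 654.

P = 106, Y = 654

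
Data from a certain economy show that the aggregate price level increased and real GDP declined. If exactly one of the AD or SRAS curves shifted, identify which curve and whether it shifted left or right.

SRAS shifted left

P rose and Y fell. An AD shift moves P and Y in the same direction; an SRAS shift moves them in opposite directions.
Here P and Y moved in opposite directions, so the SRAS curve shifted.
Since Y fell, SRAS shifted left.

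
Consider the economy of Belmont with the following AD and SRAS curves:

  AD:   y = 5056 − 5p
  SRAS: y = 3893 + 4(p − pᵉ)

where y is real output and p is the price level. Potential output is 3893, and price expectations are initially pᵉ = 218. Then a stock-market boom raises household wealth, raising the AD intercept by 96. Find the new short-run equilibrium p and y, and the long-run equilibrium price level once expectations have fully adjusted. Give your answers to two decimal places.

Short run: p = 236.78, y = 3968.11. Long run: p = 251.80.

AD shifts right: new AD is y = 5152 − 5p. With pᵉ = 218, SRAS is y = 3021 + 4p.
Short run: 5152 − 5p = 3021 + 4p gives 2131 = 9p, so p = 236.78 and y = 5152 − 5p = 3968.11.
y = 3968.11 is above potential 3893; expectations adjust and SRAS shifts left until y = 3893.
Long run: on the new AD curve, 3893 = 5152 − 5p gives p = 251.80.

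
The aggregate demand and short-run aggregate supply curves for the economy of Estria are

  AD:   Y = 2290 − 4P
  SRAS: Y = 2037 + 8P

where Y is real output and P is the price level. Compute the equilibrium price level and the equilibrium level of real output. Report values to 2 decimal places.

Set AD = SRAS: 2290 − 4P = 2037 + 8P, so 253 = 12P and P = 21.08.
Substituting into AD, Y = 2290 − 4P = 2205.67.

P = 21.08, Y = 2205.67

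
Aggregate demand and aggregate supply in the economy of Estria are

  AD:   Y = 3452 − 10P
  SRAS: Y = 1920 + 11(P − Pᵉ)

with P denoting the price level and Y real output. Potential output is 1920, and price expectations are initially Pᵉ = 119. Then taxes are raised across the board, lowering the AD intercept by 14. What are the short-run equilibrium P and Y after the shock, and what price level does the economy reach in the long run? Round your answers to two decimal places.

AD shifts left: new AD is Y = 3438 − 10P. With Pᵉ = 119, SRAS is Y = 611 + 11P.
Short run: 3438 − 10P = 611 + 11P gives 2827 = 21P, so P = 134.62 and Y = 3438 − 10P = 2091.81.
Y = 2091.81 is above potential 1920; expectations adjust and SRAS shifts left until Y = 1920.
Long run: on the new AD curve, 1920 = 3438 − 10P gives P = 151.80.

Short run: P = 134.62, Y = 2091.81. Long run: P = 151.80.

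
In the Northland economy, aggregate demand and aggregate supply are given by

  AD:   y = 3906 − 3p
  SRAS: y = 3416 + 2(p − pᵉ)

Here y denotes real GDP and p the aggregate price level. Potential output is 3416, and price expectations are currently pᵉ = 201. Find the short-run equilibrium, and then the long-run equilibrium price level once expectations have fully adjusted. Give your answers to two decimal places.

Short run: with pᵉ = 201, SRAS is y = 3014 + 2p. Setting AD = SRAS gives 892 = 5p, so p = 178.40 and y = 3906 − 3p = 3370.80.
Output 3370.80 is below potential 3416, so over time expected prices fall and SRAS shifts right until y returns to 3416.
Long run: y = 3416 on the AD curve gives 3416 = 3906 − 3p, so p = 163.33.

Short run: p = 178.40, y = 3370.80. Long run: p = 163.33.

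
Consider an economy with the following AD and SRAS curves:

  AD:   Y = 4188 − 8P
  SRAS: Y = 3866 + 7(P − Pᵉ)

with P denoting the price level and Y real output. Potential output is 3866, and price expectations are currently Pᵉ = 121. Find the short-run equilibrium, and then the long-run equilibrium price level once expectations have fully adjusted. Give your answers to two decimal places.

Short run: with Pᵉ = 121, SRAS is Y = 3019 + 7P. Setting AD = SRAS gives 1169 = 15P, so P = 77.93 and Y = 4188 − 8P = 3564.53.
Output 3564.53 is below potential 3866, so over time expected prices fall and SRAS shifts right until Y returns to 3866.
Long run: Y = 3866 on the AD curve gives 3866 = 4188 − 8P, so P = 40.25.

Short run: P = 77.93, Y = 3564.53. Long run: P = 40.25.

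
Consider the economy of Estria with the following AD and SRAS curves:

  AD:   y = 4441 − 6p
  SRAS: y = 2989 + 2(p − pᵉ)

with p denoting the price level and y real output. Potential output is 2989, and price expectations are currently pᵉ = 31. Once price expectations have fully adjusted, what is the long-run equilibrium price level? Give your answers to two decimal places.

Short run: with pᵉ = 31, SRAS is y = 2927 + 2p. Setting AD = SRAS gives 1514 = 8p, so p = 189.25 and y = 4441 − 6p = 3305.50.
Output 3305.50 is above potential 2989, so over time expected prices rise and SRAS shifts left until y returns to 2989.
Long run: y = 2989 on the AD curve gives 2989 = 4441 − 6p, so p = 242.00.

Long-run p = 242.00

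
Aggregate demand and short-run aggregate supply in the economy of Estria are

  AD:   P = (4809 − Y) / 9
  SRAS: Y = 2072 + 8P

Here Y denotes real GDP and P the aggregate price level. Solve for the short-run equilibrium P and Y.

P = 161, Y = 3360

Rearrange AD to Y = 4809 − 9P.
Set AD = SRAS: 4809 − 9P = 2072 + 8P, so 2737 = 17P and P = 161.
Then Y = 4809 − 9·161 = 3360.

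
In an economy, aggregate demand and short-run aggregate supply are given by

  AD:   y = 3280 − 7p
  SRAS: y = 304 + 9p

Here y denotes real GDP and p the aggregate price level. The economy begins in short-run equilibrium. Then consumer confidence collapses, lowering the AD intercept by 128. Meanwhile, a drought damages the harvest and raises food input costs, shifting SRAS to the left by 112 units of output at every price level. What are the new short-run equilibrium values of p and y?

p = 185, y = 1857

After both shocks: AD is y = 3152 − 7p and SRAS is y = 192 + 9p.
Setting them equal: 2960 = 16p, so p = 185.
y = 3152 − 7·185 = 1857.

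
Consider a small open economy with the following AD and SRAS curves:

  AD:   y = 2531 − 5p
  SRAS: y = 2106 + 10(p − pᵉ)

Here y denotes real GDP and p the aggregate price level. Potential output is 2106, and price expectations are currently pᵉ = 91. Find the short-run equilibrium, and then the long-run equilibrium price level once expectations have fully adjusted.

Short run: with pᵉ = 91, SRAS is y = 1196 + 10p. Setting AD = SRAS gives 1335 = 15p, so p = 89 and y = 2531 − 5·89 = 2086.
Output 2086 is below potential 2106, so over time expected prices fall and SRAS shifts right until y returns to 2106.
Long run: y = 2106 on the AD curve gives 2106 = 2531 − 5p, so p = 85.

Short run: p = 89, y = 2086. Long run: p = 85.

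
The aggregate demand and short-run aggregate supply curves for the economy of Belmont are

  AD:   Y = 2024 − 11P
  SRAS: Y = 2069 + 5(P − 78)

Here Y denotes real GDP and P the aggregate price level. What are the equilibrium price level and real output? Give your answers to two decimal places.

P = 21.56, Y = 1786.81

Write SRAS as Y = 2069 + 5P − 390 = 1679 + 5P.
Set AD = SRAS: 2024 − 11P = 1679 + 5P, so 345 = 16P and P = 21.56.
Substituting into AD, Y = 2024 − 11P = 1786.81.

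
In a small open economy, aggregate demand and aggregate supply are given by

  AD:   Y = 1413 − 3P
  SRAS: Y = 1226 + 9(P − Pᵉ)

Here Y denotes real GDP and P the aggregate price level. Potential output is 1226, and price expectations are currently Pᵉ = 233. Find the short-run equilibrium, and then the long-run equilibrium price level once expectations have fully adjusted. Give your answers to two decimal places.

Short run: with Pᵉ = 233, SRAS is Y = 9P − 871. Setting AD = SRAS gives 2284 = 12P, so P = 190.33 and Y = 1413 − 3P = 842.00.
Output 842.00 is below potential 1226, so over time expected prices fall and SRAS shifts right until Y returns to 1226.
Long run: Y = 1226 on the AD curve gives 1226 = 1413 − 3P, so P = 62.33.

Short run: P = 190.33, Y = 842.00. Long run: P = 62.33.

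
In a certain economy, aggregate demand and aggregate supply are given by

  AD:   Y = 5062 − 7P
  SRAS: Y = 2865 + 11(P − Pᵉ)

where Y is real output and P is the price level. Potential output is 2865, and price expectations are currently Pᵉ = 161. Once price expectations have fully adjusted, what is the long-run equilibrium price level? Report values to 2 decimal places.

Long-run P = 313.86

Short run: with Pᵉ = 161, SRAS is Y = 1094 + 11P. Setting AD = SRAS gives 3968 = 18P, so P = 220.44 and Y = 5062 − 7P = 3518.89.
Output 3518.89 is above potential 2865, so over time expected prices rise and SRAS shifts left until Y returns to 2865.
Long run: Y = 2865 on the AD curve gives 2865 = 5062 − 7P, so P = 313.86.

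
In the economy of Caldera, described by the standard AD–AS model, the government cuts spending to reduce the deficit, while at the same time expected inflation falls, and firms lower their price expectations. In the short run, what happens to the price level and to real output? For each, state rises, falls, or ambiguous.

The first event is a negative demand shock: AD shifts left, which by itself pushes P down and Y down.
The second is a favourable supply shock: SRAS shifts right, which by itself pushes P down and Y up.
Both shocks push P down, so P falls. The two shocks push Y in opposite directions, so the effect on Y is ambiguous.

Price level: falls; output: ambiguous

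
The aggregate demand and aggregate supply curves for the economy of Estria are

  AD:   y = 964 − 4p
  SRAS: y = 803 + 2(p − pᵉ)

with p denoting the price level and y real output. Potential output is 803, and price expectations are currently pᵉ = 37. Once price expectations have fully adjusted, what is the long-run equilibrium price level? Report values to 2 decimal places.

Short run: with pᵉ = 37, SRAS is y = 729 + 2p. Setting AD = SRAS gives 235 = 6p, so p = 39.17 and y = 964 − 4p = 807.33.
Output 807.33 is above potential 803, so over time expected prices rise and SRAS shifts left until y returns to 803.
Long run: y = 803 on the AD curve gives 803 = 964 − 4p, so p = 40.25.

Long-run p = 40.25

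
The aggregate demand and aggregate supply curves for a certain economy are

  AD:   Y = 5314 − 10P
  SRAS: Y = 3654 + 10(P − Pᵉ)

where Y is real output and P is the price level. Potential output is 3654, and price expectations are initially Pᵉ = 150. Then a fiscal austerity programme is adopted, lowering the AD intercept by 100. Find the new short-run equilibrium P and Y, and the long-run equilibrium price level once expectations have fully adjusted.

Short run: P = 153, Y = 3684. Long run: P = 156.

AD shifts left: new AD is Y = 5214 − 10P. With Pᵉ = 150, SRAS is Y = 2154 + 10P.
Short run: 5214 − 10P = 2154 + 10P gives 3060 = 20P, so P = 153 and Y = 5214 − 10·153 = 3684.
Y = 3684 is above potential 3654; expectations adjust and SRAS shifts left until Y = 3654.
Long run: on the new AD curve, 3654 = 5214 − 10P gives P = 156.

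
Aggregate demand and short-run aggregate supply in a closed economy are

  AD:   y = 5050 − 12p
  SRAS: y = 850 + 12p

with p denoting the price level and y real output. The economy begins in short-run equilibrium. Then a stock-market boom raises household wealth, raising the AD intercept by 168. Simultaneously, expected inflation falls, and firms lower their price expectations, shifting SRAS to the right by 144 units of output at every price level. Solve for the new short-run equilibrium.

p = 176, y = 3106

After both shocks: AD is y = 5218 − 12p and SRAS is y = 994 + 12p.
Setting them equal: 4224 = 24p, so p = 176.
y = 5218 − 12·176 = 3106.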